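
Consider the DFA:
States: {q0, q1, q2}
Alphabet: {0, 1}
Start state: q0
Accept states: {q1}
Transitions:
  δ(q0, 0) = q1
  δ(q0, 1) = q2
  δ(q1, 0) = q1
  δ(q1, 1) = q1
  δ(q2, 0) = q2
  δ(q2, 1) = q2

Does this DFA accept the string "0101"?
Processing string "0101":
  q0 --0--> q1
  q1 --1--> q1
  q1 --0--> q1
  q1 --1--> q1
Final state: q1
Accept states: {q1}
q1 is an accept state, so the string is accepted.

Final answer: Yes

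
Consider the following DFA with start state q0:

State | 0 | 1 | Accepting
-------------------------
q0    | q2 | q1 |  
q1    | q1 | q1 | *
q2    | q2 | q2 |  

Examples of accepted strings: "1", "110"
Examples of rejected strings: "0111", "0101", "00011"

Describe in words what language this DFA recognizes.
non-empty binary strings starting with 1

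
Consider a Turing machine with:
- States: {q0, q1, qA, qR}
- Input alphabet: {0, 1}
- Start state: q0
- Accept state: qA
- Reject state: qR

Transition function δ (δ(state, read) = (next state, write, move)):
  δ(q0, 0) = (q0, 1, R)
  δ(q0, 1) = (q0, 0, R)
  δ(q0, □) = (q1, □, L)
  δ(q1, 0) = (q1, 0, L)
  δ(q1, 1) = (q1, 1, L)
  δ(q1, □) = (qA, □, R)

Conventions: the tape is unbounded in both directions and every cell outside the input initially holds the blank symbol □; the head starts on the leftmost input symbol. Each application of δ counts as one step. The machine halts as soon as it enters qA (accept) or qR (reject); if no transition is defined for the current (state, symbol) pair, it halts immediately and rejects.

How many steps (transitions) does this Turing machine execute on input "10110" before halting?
Step 0: [q0]10110 (head at position 0)
Step 1: δ(q0, 1) = (q0, 0, R)  ⊢  0[q0]0110 (head at position 1)
Step 2: δ(q0, 0) = (q0, 1, R)  ⊢  01[q0]110 (head at position 2)
Step 3: δ(q0, 1) = (q0, 0, R)  ⊢  010[q0]10 (head at position 3)
Step 4: δ(q0, 1) = (q0, 0, R)  ⊢  0100[q0]0 (head at position 4)
Step 5: δ(q0, 0) = (q0, 1, R)  ⊢  01001[q0]□ (head at position 5)
Step 6: δ(q0, □) = (q1, □, L)  ⊢  0100[q1]1□ (head at position 4)
Step 7: δ(q1, 1) = (q1, 1, L)  ⊢  010[q1]01□ (head at position 3)
Step 8: δ(q1, 0) = (q1, 0, L)  ⊢  01[q1]001□ (head at position 2)
Step 9: δ(q1, 0) = (q1, 0, L)  ⊢  0[q1]1001□ (head at position 1)
Step 10: δ(q1, 1) = (q1, 1, L)  ⊢  [q1]01001□ (head at position 0)
Step 11: δ(q1, 0) = (q1, 0, L)  ⊢  [q1]□01001□ (head at position -1)
Step 12: δ(q1, □) = (qA, □, R)  ⊢  □[qA]01001□ (head at position 0)
The machine is in qA, so it halts and accepts.
Number of transitions executed: 12.

Final answer: 12 steps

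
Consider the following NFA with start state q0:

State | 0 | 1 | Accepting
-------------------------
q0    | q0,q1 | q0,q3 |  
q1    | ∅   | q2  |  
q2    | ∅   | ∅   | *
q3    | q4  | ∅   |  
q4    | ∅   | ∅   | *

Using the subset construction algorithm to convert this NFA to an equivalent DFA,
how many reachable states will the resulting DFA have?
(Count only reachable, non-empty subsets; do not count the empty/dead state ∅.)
Start subset: {q0}
{q0}: on 0 → {q0, q1}, on 1 → {q0, q3}
{q0, q1}: on 0 → {q0, q1}, on 1 → {q0, q2, q3}
{q0, q3}: on 0 → {q0, q1, q4}, on 1 → {q0, q3}
{q0, q2, q3}: on 0 → {q0, q1, q4}, on 1 → {q0, q3}
{q0, q1, q4}: on 0 → {q0, q1}, on 1 → {q0, q2, q3}
Reachable non-empty subsets: {q0}, {q0, q1}, {q0, q3}, {q0, q2, q3}, {q0, q1, q4} — 5 in total.

Final answer: 5 states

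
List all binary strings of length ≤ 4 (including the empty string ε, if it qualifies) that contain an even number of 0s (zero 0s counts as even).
Checking every binary string of length 0 to 4:
  Length 0: accepted: ε | rejected: (none)
  Length 1: accepted: 1 | rejected: 0
  Length 2: accepted: 00, 11 | rejected: 01, 10
  Length 3: accepted: 001, 010, 100, 111 | rejected: 000, 011, 101, 110
  Length 4: accepted: 0000, 0011, 0101, 0110, 1001, 1010, 1100, 1111 | rejected: 0001, 0010, 0100, 0111, 1000, 1011, 1101, 1110
Total: 16 string(s).

Final answer: ε, 1, 00, 11, 001, 010, 100, 111, 0000, 0011, 0101, 0110, 1001, 1010, 1100, 1111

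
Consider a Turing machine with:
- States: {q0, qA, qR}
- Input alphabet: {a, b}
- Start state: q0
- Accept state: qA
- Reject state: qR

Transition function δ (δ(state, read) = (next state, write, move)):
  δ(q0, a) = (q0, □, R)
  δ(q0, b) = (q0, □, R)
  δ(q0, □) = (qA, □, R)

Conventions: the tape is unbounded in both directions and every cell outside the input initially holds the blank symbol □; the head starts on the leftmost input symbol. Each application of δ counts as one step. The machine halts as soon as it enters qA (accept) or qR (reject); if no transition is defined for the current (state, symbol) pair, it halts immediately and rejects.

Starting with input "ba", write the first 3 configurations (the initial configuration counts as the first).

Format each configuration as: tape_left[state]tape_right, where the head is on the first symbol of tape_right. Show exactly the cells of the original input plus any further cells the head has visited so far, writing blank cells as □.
Step 0: [q0]ba (head at position 0)
Step 1: δ(q0, b) = (q0, □, R)  ⊢  □[q0]a (head at position 1)
Step 2: δ(q0, a) = (q0, □, R)  ⊢  □□[q0]□ (head at position 2)

Final answer: [q0]ba ⊢ □[q0]a ⊢ □□[q0]□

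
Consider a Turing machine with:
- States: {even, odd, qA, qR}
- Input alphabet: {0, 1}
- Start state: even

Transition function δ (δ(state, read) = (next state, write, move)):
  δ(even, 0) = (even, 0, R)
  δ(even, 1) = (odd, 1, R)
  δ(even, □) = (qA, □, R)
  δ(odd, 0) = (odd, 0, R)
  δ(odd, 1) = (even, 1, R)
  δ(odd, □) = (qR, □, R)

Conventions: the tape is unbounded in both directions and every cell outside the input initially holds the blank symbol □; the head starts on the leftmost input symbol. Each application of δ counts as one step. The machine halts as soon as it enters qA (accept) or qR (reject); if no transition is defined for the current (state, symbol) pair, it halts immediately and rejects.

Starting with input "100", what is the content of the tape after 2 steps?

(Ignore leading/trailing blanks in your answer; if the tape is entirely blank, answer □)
Step 0: [even]100 (head at position 0)
Step 1: δ(even, 1) = (odd, 1, R)  ⊢  1[odd]00 (head at position 1)
Step 2: δ(odd, 0) = (odd, 0, R)  ⊢  10[odd]0 (head at position 2)
Tape after 2 steps (ignoring surrounding blanks): 100

Final answer: Tape: 100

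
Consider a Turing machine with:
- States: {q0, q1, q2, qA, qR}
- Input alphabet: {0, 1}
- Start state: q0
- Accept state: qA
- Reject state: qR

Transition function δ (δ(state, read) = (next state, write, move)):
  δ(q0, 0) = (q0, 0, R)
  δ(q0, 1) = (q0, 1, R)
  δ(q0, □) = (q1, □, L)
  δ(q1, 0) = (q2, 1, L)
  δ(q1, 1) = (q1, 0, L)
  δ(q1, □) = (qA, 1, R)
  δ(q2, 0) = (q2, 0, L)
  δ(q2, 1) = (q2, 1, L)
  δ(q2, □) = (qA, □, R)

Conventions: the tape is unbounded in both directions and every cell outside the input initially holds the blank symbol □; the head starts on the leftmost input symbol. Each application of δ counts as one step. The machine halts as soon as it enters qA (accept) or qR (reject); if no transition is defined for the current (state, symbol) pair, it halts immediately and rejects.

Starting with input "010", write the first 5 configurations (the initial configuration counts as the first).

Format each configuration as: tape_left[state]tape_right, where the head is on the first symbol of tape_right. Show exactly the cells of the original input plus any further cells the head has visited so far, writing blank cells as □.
Step 0: [q0]010 (head at position 0)
Step 1: δ(q0, 0) = (q0, 0, R)  ⊢  0[q0]10 (head at position 1)
Step 2: δ(q0, 1) = (q0, 1, R)  ⊢  01[q0]0 (head at position 2)
Step 3: δ(q0, 0) = (q0, 0, R)  ⊢  010[q0]□ (head at position 3)
Step 4: δ(q0, □) = (q1, □, L)  ⊢  01[q1]0□ (head at position 2)

Final answer: [q0]010 ⊢ 0[q0]10 ⊢ 01[q0]0 ⊢ 010[q0]□ ⊢ 01[q1]0□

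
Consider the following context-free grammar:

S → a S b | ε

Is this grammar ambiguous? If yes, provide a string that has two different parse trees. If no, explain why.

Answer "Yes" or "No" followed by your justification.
At every step exactly one production applies: if the remaining string to generate is non-empty it starts with a and ends with b, forcing S → a S b; if it is empty, S → ε is forced. Hence each string a^n b^n has exactly one derivation (S → a S b applied n times, then S → ε) and one parse tree.

Final answer: No - the grammar is unambiguous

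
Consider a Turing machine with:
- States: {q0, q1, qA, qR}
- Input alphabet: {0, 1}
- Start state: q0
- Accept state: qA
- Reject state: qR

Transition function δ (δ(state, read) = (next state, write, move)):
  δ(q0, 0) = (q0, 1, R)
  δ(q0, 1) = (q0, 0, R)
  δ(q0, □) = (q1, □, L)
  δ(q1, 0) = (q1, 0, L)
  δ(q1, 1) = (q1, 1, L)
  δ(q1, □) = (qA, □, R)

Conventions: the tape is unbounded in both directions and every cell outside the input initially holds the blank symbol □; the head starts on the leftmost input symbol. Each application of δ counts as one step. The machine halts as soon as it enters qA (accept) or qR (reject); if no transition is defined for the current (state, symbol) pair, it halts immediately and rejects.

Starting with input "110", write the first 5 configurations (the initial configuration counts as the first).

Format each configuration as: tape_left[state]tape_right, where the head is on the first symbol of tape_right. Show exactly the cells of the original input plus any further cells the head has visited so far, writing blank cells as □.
Step 0: [q0]110 (head at position 0)
Step 1: δ(q0, 1) = (q0, 0, R)  ⊢  0[q0]10 (head at position 1)
Step 2: δ(q0, 1) = (q0, 0, R)  ⊢  00[q0]0 (head at position 2)
Step 3: δ(q0, 0) = (q0, 1, R)  ⊢  001[q0]□ (head at position 3)
Step 4: δ(q0, □) = (q1, □, L)  ⊢  00[q1]1□ (head at position 2)

Final answer: [q0]110 ⊢ 0[q0]10 ⊢ 00[q0]0 ⊢ 001[q0]□ ⊢ 00[q1]1□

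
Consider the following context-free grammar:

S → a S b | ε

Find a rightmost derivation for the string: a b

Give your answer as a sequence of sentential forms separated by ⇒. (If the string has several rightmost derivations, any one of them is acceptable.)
Start with S.
Step 1: the rightmost non-terminal is S; apply S → a S b:  a S b
Step 2: the rightmost non-terminal is S; apply S → ε:  a b

Final answer: S ⇒ a S b ⇒ a b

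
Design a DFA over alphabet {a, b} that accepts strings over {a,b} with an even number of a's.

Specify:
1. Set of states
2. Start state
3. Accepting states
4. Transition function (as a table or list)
One valid DFA (any DFA recognizing the same language is acceptable):
States: {q0, q1}
Start: q0
Accepting: {q0}
Transitions (accepting states marked with *):
State | a | b | Accepting
-------------------------
q0    | q1 | q0 | *
q1    | q0 | q1 |  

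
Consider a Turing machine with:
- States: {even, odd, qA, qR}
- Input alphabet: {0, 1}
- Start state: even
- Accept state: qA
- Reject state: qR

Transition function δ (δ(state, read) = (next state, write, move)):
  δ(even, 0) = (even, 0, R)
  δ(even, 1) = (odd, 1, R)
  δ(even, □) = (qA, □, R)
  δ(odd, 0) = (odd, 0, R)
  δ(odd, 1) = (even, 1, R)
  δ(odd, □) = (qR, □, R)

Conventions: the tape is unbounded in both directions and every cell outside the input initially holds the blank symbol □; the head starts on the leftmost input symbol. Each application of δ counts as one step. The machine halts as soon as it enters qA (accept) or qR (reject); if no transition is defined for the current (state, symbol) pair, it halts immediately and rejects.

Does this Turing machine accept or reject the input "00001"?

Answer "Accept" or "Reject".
Step 0: [even]00001 (head at position 0)
Step 1: δ(even, 0) = (even, 0, R)  ⊢  0[even]0001 (head at position 1)
Step 2: δ(even, 0) = (even, 0, R)  ⊢  00[even]001 (head at position 2)
Step 3: δ(even, 0) = (even, 0, R)  ⊢  000[even]01 (head at position 3)
Step 4: δ(even, 0) = (even, 0, R)  ⊢  0000[even]1 (head at position 4)
Step 5: δ(even, 1) = (odd, 1, R)  ⊢  00001[odd]□ (head at position 5)
Step 6: δ(odd, □) = (qR, □, R)  ⊢  00001□[qR]□ (head at position 6)
The machine is in qR, so it halts and rejects.

Final answer: Reject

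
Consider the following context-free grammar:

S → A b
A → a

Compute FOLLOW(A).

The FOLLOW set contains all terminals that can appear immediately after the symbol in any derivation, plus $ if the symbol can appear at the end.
A occurs only in S → A b, where it is immediately followed by the terminal b. So FOLLOW(A) = {b}.

Final answer: {b}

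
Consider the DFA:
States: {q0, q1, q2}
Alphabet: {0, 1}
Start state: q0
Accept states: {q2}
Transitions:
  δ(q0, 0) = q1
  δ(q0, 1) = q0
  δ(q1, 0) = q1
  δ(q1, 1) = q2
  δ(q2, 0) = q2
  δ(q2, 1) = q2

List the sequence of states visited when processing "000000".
Starting at q0
Read '0': q0 -> q1
Read '0': q1 -> q1
Read '0': q1 -> q1
Read '0': q1 -> q1
Read '0': q1 -> q1
Read '0': q1 -> q1

Final answer: q0 -> q1 -> q1 -> q1 -> q1 -> q1 -> q1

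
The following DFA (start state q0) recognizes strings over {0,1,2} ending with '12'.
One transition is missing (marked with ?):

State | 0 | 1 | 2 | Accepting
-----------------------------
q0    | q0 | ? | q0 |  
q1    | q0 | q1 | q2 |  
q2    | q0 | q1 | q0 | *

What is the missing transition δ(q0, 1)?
q1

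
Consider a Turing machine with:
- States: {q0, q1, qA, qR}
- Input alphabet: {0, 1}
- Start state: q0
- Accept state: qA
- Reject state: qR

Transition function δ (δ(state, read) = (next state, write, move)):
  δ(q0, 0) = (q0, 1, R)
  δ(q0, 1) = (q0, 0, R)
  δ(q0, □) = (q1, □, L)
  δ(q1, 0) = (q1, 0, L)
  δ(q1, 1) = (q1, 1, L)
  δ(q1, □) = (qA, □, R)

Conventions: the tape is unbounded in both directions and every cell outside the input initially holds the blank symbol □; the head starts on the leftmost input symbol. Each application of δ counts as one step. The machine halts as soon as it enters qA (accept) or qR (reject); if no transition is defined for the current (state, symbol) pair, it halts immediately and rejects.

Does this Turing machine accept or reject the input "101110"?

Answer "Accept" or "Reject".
Step 0: [q0]101110 (head at position 0)
Step 1: δ(q0, 1) = (q0, 0, R)  ⊢  0[q0]01110 (head at position 1)
Step 2: δ(q0, 0) = (q0, 1, R)  ⊢  01[q0]1110 (head at position 2)
Step 3: δ(q0, 1) = (q0, 0, R)  ⊢  010[q0]110 (head at position 3)
Step 4: δ(q0, 1) = (q0, 0, R)  ⊢  0100[q0]10 (head at position 4)
Step 5: δ(q0, 1) = (q0, 0, R)  ⊢  01000[q0]0 (head at position 5)
Step 6: δ(q0, 0) = (q0, 1, R)  ⊢  010001[q0]□ (head at position 6)
Step 7: δ(q0, □) = (q1, □, L)  ⊢  01000[q1]1□ (head at position 5)
Step 8: δ(q1, 1) = (q1, 1, L)  ⊢  0100[q1]01□ (head at position 4)
Step 9: δ(q1, 0) = (q1, 0, L)  ⊢  010[q1]001□ (head at position 3)
Step 10: δ(q1, 0) = (q1, 0, L)  ⊢  01[q1]0001□ (head at position 2)
Step 11: δ(q1, 0) = (q1, 0, L)  ⊢  0[q1]10001□ (head at position 1)
Step 12: δ(q1, 1) = (q1, 1, L)  ⊢  [q1]010001□ (head at position 0)
Step 13: δ(q1, 0) = (q1, 0, L)  ⊢  [q1]□010001□ (head at position -1)
Step 14: δ(q1, □) = (qA, □, R)  ⊢  □[qA]010001□ (head at position 0)
The machine is in qA, so it halts and accepts.

Final answer: Accept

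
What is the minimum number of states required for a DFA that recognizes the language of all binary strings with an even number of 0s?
Language: binary strings with an even number of 0s
Lower bound (Myhill–Nerode): the prefixes ε, 0 are pairwise distinguishable:
  ε vs 0: suffix ε distinguishes them (ε has zero 0s (accepted), 0 has one 0 (rejected))
So any DFA needs at least 2 states.
Upper bound: a DFA with 2 states exists (one state per class above).
Minimum states: 2

Final answer: 2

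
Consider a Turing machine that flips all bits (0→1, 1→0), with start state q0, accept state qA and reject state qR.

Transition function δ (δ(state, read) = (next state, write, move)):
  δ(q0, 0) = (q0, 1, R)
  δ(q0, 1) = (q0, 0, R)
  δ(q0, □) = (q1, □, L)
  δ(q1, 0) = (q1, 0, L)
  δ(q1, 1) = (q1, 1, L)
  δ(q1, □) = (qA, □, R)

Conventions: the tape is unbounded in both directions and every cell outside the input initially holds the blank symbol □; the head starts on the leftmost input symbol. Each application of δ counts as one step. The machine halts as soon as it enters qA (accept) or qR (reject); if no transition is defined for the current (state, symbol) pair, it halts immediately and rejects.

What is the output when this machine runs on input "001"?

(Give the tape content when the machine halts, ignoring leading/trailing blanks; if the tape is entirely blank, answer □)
Step 0: [q0]001 (head at position 0)
Step 1: δ(q0, 0) = (q0, 1, R)  ⊢  1[q0]01 (head at position 1)
Step 2: δ(q0, 0) = (q0, 1, R)  ⊢  11[q0]1 (head at position 2)
Step 3: δ(q0, 1) = (q0, 0, R)  ⊢  110[q0]□ (head at position 3)
Step 4: δ(q0, □) = (q1, □, L)  ⊢  11[q1]0□ (head at position 2)
Step 5: δ(q1, 0) = (q1, 0, L)  ⊢  1[q1]10□ (head at position 1)
Step 6: δ(q1, 1) = (q1, 1, L)  ⊢  [q1]110□ (head at position 0)
Step 7: δ(q1, 1) = (q1, 1, L)  ⊢  [q1]□110□ (head at position -1)
Step 8: δ(q1, □) = (qA, □, R)  ⊢  □[qA]110□ (head at position 0)
The machine is in qA, so it halts and accepts.
Tape content when halted (ignoring surrounding blanks): 110

Final answer: Output: 110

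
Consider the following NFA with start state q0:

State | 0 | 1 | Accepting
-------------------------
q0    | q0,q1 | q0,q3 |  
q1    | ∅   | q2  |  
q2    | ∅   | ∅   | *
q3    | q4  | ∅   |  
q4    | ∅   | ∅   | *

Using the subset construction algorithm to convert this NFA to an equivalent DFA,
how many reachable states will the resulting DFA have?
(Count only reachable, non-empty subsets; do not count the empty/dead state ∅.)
Start subset: {q0}
{q0}: on 0 → {q0, q1}, on 1 → {q0, q3}
{q0, q1}: on 0 → {q0, q1}, on 1 → {q0, q2, q3}
{q0, q3}: on 0 → {q0, q1, q4}, on 1 → {q0, q3}
{q0, q2, q3}: on 0 → {q0, q1, q4}, on 1 → {q0, q3}
{q0, q1, q4}: on 0 → {q0, q1}, on 1 → {q0, q2, q3}
Reachable non-empty subsets: {q0}, {q0, q1}, {q0, q3}, {q0, q2, q3}, {q0, q1, q4} — 5 in total.

Final answer: 5 states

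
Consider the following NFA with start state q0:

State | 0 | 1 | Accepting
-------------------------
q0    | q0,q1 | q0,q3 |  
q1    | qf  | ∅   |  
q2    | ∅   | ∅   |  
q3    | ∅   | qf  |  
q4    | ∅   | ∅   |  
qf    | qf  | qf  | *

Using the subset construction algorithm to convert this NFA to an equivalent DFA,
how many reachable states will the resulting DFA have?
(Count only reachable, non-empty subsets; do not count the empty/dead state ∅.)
Start subset: {q0}
{q0}: on 0 → {q0, q1}, on 1 → {q0, q3}
{q0, q1}: on 0 → {q0, q1, qf}, on 1 → {q0, q3}
{q0, q3}: on 0 → {q0, q1}, on 1 → {q0, q3, qf}
{q0, q1, qf}: on 0 → {q0, q1, qf}, on 1 → {q0, q3, qf}
{q0, q3, qf}: on 0 → {q0, q1, qf}, on 1 → {q0, q3, qf}
Reachable non-empty subsets: {q0}, {q0, q1}, {q0, q3}, {q0, q1, qf}, {q0, q3, qf} — 5 in total.

Final answer: 5 states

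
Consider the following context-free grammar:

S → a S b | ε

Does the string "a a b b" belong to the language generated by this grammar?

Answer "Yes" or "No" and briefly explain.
A derivation exists: S ⇒ a S b ⇒ a a S b b ⇒ a a b b (using S → a S b twice, then S → ε).

Final answer: Yes - a valid derivation exists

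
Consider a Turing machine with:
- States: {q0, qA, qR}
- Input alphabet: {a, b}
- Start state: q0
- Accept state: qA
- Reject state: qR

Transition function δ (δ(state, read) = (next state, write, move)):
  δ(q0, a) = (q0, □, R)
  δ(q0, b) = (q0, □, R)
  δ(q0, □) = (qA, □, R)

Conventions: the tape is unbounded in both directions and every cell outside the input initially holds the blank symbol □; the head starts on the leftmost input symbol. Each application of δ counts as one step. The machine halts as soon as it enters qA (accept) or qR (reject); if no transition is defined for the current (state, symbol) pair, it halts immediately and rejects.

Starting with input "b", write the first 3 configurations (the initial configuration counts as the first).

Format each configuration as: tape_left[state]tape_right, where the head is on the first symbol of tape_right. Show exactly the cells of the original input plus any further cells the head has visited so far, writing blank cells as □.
Step 0: [q0]b (head at position 0)
Step 1: δ(q0, b) = (q0, □, R)  ⊢  □[q0]□ (head at position 1)
Step 2: δ(q0, □) = (qA, □, R)  ⊢  □□[qA]□ (head at position 2)

Final answer: [q0]b ⊢ □[q0]□ ⊢ □□[qA]□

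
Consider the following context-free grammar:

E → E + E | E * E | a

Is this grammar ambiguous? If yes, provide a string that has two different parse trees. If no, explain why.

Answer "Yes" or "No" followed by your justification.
Two different leftmost derivations of a + a * a:
  (1) E ⇒ E + E ⇒ a + E ⇒ a + E * E ⇒ a + a * E ⇒ a + a * a   (tree groups a + (a * a))
  (2) E ⇒ E * E ⇒ E + E * E ⇒ a + E * E ⇒ a + a * E ⇒ a + a * a   (tree groups (a + a) * a)
Two distinct leftmost derivations = two distinct parse trees, so the grammar is ambiguous.

Final answer: Yes - the string 'a + a * a' has two distinct leftmost derivations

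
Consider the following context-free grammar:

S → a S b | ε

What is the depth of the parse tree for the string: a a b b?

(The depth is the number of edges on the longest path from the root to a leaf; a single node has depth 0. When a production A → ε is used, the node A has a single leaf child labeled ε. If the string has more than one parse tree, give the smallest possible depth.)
The only parse tree applies S → a S b 2 times (once per matching a…b pair) and then S → ε.
The S nodes sit at depths 0, 1, …, 2; the innermost S (depth 2) has the single child ε at depth 3.
The terminal leaves a, b are at depths 1..2, so the longest root-to-leaf path is S → S → … → S → ε with 3 edges.
Depth = 3.

Final answer: 3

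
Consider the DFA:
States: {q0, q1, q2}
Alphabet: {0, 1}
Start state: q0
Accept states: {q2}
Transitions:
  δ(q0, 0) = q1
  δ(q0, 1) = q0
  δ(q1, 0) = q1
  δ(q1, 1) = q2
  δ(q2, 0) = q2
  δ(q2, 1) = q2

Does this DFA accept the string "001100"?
Processing string "001100":
  q0 --0--> q1
  q1 --0--> q1
  q1 --1--> q2
  q2 --1--> q2
  q2 --0--> q2
  q2 --0--> q2
Final state: q2
Accept states: {q2}
q2 is an accept state, so the string is accepted.

Final answer: Yes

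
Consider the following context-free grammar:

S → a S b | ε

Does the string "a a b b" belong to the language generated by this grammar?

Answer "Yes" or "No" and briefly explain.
A derivation exists: S ⇒ a S b ⇒ a a S b b ⇒ a a b b (using S → a S b twice, then S → ε).

Final answer: Yes - a valid derivation exists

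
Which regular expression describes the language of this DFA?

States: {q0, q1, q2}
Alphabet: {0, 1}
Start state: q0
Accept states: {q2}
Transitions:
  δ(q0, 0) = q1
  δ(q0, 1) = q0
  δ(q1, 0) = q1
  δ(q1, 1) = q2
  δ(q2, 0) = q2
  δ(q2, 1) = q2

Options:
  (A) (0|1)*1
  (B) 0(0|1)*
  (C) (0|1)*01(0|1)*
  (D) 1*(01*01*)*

Testing sample strings against the DFA:
  '010' -> accepted
  '0010' -> accepted
  '0011' -> accepted
  '1001' -> accepted
Checking each option for a counterexample:
  (A) (0|1)*1: '1' is rejected by the DFA but matches the regex → eliminated
  (B) 0(0|1)*: '0' is rejected by the DFA but matches the regex → eliminated
  (C) (0|1)*01(0|1)*: agrees with the DFA on all strings of length ≤ 4
  (D) 1*(01*01*)*: ε is rejected by the DFA but matches the regex → eliminated
Only (C) (0|1)*01(0|1)* is consistent with the DFA.

Final answer: (C) (0|1)*01(0|1)*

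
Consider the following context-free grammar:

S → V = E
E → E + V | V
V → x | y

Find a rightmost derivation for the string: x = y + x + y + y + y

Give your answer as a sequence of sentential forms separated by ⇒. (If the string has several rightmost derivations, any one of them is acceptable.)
Start with S.
Step 1: the rightmost non-terminal is S; apply S → V = E:  V = E
Step 2: the rightmost non-terminal is E; apply E → E + V:  V = E + V
Step 3: the rightmost non-terminal is V; apply V → y:  V = E + y
Step 4: the rightmost non-terminal is E; apply E → E + V:  V = E + V + y
Step 5: the rightmost non-terminal is V; apply V → y:  V = E + y + y
Step 6: the rightmost non-terminal is E; apply E → E + V:  V = E + V + y + y
Step 7: the rightmost non-terminal is V; apply V → y:  V = E + y + y + y
Step 8: the rightmost non-terminal is E; apply E → E + V:  V = E + V + y + y + y
Step 9: the rightmost non-terminal is V; apply V → x:  V = E + x + y + y + y
Step 10: the rightmost non-terminal is E; apply E → V:  V = V + x + y + y + y
Step 11: the rightmost non-terminal is V; apply V → y:  V = y + x + y + y + y
Step 12: the rightmost non-terminal is V; apply V → x:  x = y + x + y + y + y

Final answer: S ⇒ V = E ⇒ V = E + V ⇒ V = E + y ⇒ V = E + V + y ⇒ V = E + y + y ⇒ V = E + V + y + y ⇒ V = E + y + y + y ⇒ V = E + V + y + y + y ⇒ V = E + x + y + y + y ⇒ V = V + x + y + y + y ⇒ V = y + x + y + y + y ⇒ x = y + x + y + y + y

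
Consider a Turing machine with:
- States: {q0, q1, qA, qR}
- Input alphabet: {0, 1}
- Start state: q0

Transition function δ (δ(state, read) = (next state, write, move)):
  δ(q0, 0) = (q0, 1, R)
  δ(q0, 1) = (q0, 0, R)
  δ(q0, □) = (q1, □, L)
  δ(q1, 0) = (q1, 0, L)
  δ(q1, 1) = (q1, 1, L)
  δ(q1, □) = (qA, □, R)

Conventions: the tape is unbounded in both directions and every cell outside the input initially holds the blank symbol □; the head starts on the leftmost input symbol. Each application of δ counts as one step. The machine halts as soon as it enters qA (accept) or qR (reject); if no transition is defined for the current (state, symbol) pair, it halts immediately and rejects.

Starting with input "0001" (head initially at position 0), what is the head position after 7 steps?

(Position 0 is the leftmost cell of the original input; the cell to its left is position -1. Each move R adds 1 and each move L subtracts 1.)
Step 0: [q0]0001 (head at position 0)
Step 1: δ(q0, 0) = (q0, 1, R)  ⊢  1[q0]001 (head at position 1)
Step 2: δ(q0, 0) = (q0, 1, R)  ⊢  11[q0]01 (head at position 2)
Step 3: δ(q0, 0) = (q0, 1, R)  ⊢  111[q0]1 (head at position 3)
Step 4: δ(q0, 1) = (q0, 0, R)  ⊢  1110[q0]□ (head at position 4)
Step 5: δ(q0, □) = (q1, □, L)  ⊢  111[q1]0□ (head at position 3)
Step 6: δ(q1, 0) = (q1, 0, L)  ⊢  11[q1]10□ (head at position 2)
Step 7: δ(q1, 1) = (q1, 1, L)  ⊢  1[q1]110□ (head at position 1)
Head position after 7 steps: 1

Final answer: Position 1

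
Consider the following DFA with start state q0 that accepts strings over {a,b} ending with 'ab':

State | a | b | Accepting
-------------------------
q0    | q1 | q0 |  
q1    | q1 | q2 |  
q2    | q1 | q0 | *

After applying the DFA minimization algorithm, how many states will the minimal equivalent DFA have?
All 3 states are reachable from q0, so none can be removed as unreachable.
Table-filling: first mark every (accepting, non-accepting) pair as distinguishable (accepting: {q2}; non-accepting: {q0, q1}).
Round 1: (q0, q1) on 'b' go to q0 and q2, already distinguishable → mark.
Every pair of states is distinguishable, so the DFA is already minimal.
Equivalence classes: {q0}, {q1}, {q2} → 3 states.

Final answer: 3 states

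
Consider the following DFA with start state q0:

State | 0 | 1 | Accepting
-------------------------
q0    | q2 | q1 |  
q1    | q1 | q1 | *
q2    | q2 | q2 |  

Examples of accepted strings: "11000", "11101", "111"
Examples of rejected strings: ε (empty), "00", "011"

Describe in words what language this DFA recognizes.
non-empty binary strings starting with 1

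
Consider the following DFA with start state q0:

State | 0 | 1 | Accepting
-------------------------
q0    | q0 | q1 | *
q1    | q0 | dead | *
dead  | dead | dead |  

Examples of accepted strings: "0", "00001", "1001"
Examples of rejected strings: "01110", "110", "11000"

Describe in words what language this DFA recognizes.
binary strings with no two consecutive 1s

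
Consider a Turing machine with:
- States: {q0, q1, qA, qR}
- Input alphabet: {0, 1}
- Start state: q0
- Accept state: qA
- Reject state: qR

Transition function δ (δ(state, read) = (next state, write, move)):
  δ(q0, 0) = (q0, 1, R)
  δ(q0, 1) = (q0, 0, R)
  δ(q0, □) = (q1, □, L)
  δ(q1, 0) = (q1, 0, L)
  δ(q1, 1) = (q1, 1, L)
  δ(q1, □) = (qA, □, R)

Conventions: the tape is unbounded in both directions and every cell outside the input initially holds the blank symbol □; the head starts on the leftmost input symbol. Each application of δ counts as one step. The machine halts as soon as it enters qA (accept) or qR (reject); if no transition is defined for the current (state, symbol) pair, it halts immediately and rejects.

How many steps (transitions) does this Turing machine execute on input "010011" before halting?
Step 0: [q0]010011 (head at position 0)
Step 1: δ(q0, 0) = (q0, 1, R)  ⊢  1[q0]10011 (head at position 1)
Step 2: δ(q0, 1) = (q0, 0, R)  ⊢  10[q0]0011 (head at position 2)
Step 3: δ(q0, 0) = (q0, 1, R)  ⊢  101[q0]011 (head at position 3)
Step 4: δ(q0, 0) = (q0, 1, R)  ⊢  1011[q0]11 (head at position 4)
Step 5: δ(q0, 1) = (q0, 0, R)  ⊢  10110[q0]1 (head at position 5)
Step 6: δ(q0, 1) = (q0, 0, R)  ⊢  101100[q0]□ (head at position 6)
Step 7: δ(q0, □) = (q1, □, L)  ⊢  10110[q1]0□ (head at position 5)
Step 8: δ(q1, 0) = (q1, 0, L)  ⊢  1011[q1]00□ (head at position 4)
Step 9: δ(q1, 0) = (q1, 0, L)  ⊢  101[q1]100□ (head at position 3)
Step 10: δ(q1, 1) = (q1, 1, L)  ⊢  10[q1]1100□ (head at position 2)
Step 11: δ(q1, 1) = (q1, 1, L)  ⊢  1[q1]01100□ (head at position 1)
Step 12: δ(q1, 0) = (q1, 0, L)  ⊢  [q1]101100□ (head at position 0)
Step 13: δ(q1, 1) = (q1, 1, L)  ⊢  [q1]□101100□ (head at position -1)
Step 14: δ(q1, □) = (qA, □, R)  ⊢  □[qA]101100□ (head at position 0)
The machine is in qA, so it halts and accepts.
Number of transitions executed: 14.

Final answer: 14 steps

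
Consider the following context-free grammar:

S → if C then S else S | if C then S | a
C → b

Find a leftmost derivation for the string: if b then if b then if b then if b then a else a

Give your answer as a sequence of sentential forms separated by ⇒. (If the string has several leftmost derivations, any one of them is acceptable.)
Start with S.
Step 1: the leftmost non-terminal is S; apply S → if C then S:  if C then S
Step 2: the leftmost non-terminal is C; apply C → b:  if b then S
Step 3: the leftmost non-terminal is S; apply S → if C then S:  if b then if C then S
Step 4: the leftmost non-terminal is C; apply C → b:  if b then if b then S
Step 5: the leftmost non-terminal is S; apply S → if C then S else S:  if b then if b then if C then S else S
Step 6: the leftmost non-terminal is C; apply C → b:  if b then if b then if b then S else S
Step 7: the leftmost non-terminal is S; apply S → if C then S:  if b then if b then if b then if C then S else S
Step 8: the leftmost non-terminal is C; apply C → b:  if b then if b then if b then if b then S else S
Step 9: the leftmost non-terminal is S; apply S → a:  if b then if b then if b then if b then a else S
Step 10: the leftmost non-terminal is S; apply S → a:  if b then if b then if b then if b then a else a

Final answer: S ⇒ if C then S ⇒ if b then S ⇒ if b then if C then S ⇒ if b then if b then S ⇒ if b then if b then if C then S else S ⇒ if b then if b then if b then S else S ⇒ if b then if b then if b then if C then S else S ⇒ if b then if b then if b then if b then S else S ⇒ if b then if b then if b then if b then a else S ⇒ if b then if b then if b then if b then a else a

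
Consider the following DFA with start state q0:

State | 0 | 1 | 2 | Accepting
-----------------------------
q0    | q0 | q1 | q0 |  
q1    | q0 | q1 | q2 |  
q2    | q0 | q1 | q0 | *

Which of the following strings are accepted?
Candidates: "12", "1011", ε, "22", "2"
"12": q0 → q1 → q2; q2 is accepting → accepted
"1011": q0 → q1 → q0 → q1 → q1; q1 is not accepting → rejected
ε: q0; q0 is not accepting → rejected
"22": q0 → q0 → q0; q0 is not accepting → rejected
"2": q0 → q0; q0 is not accepting → rejected

Final answer: "12"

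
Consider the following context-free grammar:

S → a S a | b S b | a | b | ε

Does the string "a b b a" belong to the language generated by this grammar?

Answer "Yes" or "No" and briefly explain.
A derivation exists: S ⇒ a S a ⇒ a b S b a ⇒ a b b a (using S → a S a, S → b S b, then S → ε).

Final answer: Yes - a valid derivation exists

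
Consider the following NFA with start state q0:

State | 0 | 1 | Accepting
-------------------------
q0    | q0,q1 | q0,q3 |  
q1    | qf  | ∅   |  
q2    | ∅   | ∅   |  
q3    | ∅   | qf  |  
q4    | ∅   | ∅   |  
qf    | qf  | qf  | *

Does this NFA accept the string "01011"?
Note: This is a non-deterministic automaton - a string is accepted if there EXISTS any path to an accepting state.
Track the set of states the NFA could be in: start {q0}
Read '0': {q0} → {q0, q1}
Read '1': {q0, q1} → {q0, q3}
Read '0': {q0, q3} → {q0, q1}
Read '1': {q0, q1} → {q0, q3}
Read '1': {q0, q3} → {q0, q3, qf}
Final set {q0, q3, qf} contains accepting state(s) {qf} → accepted.

Final answer: Yes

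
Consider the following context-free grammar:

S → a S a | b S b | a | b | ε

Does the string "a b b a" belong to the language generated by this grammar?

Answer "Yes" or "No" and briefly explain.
A derivation exists: S ⇒ a S a ⇒ a b S b a ⇒ a b b a (using S → a S a, S → b S b, then S → ε).

Final answer: Yes - a valid derivation exists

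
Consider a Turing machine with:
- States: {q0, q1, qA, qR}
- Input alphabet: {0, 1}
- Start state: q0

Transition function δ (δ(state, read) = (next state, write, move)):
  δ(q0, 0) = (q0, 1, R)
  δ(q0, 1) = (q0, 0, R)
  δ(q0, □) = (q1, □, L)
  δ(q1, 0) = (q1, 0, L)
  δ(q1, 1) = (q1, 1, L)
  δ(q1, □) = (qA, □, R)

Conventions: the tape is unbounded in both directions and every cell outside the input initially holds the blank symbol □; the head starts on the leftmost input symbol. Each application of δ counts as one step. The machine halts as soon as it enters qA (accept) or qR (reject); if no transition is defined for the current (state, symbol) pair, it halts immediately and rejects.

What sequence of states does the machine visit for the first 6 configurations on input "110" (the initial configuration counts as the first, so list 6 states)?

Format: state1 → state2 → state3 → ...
Step 0: [q0]110 (head at position 0)
Step 1: δ(q0, 1) = (q0, 0, R)  ⊢  0[q0]10 (head at position 1)
Step 2: δ(q0, 1) = (q0, 0, R)  ⊢  00[q0]0 (head at position 2)
Step 3: δ(q0, 0) = (q0, 1, R)  ⊢  001[q0]□ (head at position 3)
Step 4: δ(q0, □) = (q1, □, L)  ⊢  00[q1]1□ (head at position 2)
Step 5: δ(q1, 1) = (q1, 1, L)  ⊢  0[q1]01□ (head at position 1)
Reading off the states of these 6 configurations: q0 → q0 → q0 → q0 → q1 → q1

Final answer: q0 → q0 → q0 → q0 → q1 → q1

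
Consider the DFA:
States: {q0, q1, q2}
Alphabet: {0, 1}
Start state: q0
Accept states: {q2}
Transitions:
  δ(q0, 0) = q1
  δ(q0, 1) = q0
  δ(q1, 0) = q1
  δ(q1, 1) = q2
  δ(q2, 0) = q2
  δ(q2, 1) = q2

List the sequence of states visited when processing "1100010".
Starting at q0
Read '1': q0 -> q0
Read '1': q0 -> q0
Read '0': q0 -> q1
Read '0': q1 -> q1
Read '0': q1 -> q1
Read '1': q1 -> q2
Read '0': q2 -> q2

Final answer: q0 -> q0 -> q0 -> q1 -> q1 -> q1 -> q2 -> q2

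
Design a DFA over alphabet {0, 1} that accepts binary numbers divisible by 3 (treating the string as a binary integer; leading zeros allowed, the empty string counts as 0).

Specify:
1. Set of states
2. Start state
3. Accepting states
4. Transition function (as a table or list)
One valid DFA (any DFA recognizing the same language is acceptable):
States: {q0, q1, q2}
Start: q0
Accepting: {q0}
Transitions (accepting states marked with *):
State | 0 | 1 | Accepting
-------------------------
q0    | q0 | q1 | *
q1    | q2 | q0 |  
q2    | q1 | q2 |  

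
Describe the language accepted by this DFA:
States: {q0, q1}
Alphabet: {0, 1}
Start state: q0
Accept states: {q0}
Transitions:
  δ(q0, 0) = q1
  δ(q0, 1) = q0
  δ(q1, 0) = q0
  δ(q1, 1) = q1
Analyzing the DFA structure:
Start state: q0
Accept states: {q0}
Interpreting what each state remembers (checking against the transitions):
  q0: an even number of 0s has been read so far
  q1: an odd number of 0s has been read so far
  δ(q0, 0): in q0 (an even number of 0s has been read so far), after reading 0 we have: an odd number of 0s has been read so far → q1
  δ(q0, 1): in q0 (an even number of 0s has been read so far), after reading 1 we have: an even number of 0s has been read so far → q0
  δ(q1, 0): in q1 (an odd number of 0s has been read so far), after reading 0 we have: an even number of 0s has been read so far → q0
  δ(q1, 1): in q1 (an odd number of 0s has been read so far), after reading 1 we have: an odd number of 0s has been read so far → q1
A string is accepted iff it ends in {q0}, i.e. an even number of 0s has been read so far.
Language: All binary strings with an even number of 0s

Final answer: All binary strings with an even number of 0s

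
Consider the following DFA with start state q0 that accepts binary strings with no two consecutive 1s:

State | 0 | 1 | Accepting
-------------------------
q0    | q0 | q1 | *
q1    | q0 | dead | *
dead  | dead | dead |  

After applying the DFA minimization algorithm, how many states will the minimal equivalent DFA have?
All 3 states are reachable from q0, so none can be removed as unreachable.
Table-filling: first mark every (accepting, non-accepting) pair as distinguishable (accepting: {q0, q1}; non-accepting: {dead}).
Round 1: (q0, q1) on '1' go to q1 and dead, already distinguishable → mark.
Every pair of states is distinguishable, so the DFA is already minimal.
Equivalence classes: {q0}, {q1}, {dead} → 3 states.

Final answer: 3 states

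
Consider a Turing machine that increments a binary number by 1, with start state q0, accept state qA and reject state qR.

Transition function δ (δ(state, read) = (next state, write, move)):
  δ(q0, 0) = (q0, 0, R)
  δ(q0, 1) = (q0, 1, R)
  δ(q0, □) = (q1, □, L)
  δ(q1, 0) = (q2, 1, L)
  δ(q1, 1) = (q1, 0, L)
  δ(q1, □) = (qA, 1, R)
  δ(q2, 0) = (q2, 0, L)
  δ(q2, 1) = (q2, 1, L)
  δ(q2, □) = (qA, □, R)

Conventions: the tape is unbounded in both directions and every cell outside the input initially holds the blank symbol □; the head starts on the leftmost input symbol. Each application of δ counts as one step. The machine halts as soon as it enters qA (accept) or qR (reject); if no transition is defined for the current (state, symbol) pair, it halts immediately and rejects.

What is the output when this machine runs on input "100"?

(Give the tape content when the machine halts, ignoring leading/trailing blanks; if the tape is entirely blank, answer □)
Step 0: [q0]100 (head at position 0)
Step 1: δ(q0, 1) = (q0, 1, R)  ⊢  1[q0]00 (head at position 1)
Step 2: δ(q0, 0) = (q0, 0, R)  ⊢  10[q0]0 (head at position 2)
Step 3: δ(q0, 0) = (q0, 0, R)  ⊢  100[q0]□ (head at position 3)
Step 4: δ(q0, □) = (q1, □, L)  ⊢  10[q1]0□ (head at position 2)
Step 5: δ(q1, 0) = (q2, 1, L)  ⊢  1[q2]01□ (head at position 1)
Step 6: δ(q2, 0) = (q2, 0, L)  ⊢  [q2]101□ (head at position 0)
Step 7: δ(q2, 1) = (q2, 1, L)  ⊢  [q2]□101□ (head at position -1)
Step 8: δ(q2, □) = (qA, □, R)  ⊢  □[qA]101□ (head at position 0)
The machine is in qA, so it halts and accepts.
Tape content when halted (ignoring surrounding blanks): 101

Final answer: Output: 101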